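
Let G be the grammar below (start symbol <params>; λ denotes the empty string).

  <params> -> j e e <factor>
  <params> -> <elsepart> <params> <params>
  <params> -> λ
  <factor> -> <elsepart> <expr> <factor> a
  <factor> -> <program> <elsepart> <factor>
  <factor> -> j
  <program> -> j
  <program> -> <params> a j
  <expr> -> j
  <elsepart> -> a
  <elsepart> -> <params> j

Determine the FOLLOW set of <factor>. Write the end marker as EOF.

In <params> -> j e e <factor>: <factor> is at the end, add FOLLOW(<params>) = { EOF, a, j }.
In <factor> -> <elsepart> <expr> <factor> a: add FIRST(a) = { a }.
In <factor> -> <program> <elsepart> <factor>: <factor> is at the end, add FOLLOW(<factor>) = { EOF, a, j }.
Union: FOLLOW(<factor>) = { EOF, a, j }.

{ EOF, a, j }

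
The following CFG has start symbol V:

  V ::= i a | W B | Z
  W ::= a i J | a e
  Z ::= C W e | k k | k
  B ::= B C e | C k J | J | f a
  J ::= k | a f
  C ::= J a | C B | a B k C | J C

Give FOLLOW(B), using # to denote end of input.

{ #, a, e, f, k }

In V ::= W B: B is at the end, add FOLLOW(V) = { # }.
In B ::= B C e: add FIRST(C e) = { a, k }.
In C ::= C B: B is at the end, add FOLLOW(C) = { a, e, f, k }.
In C ::= a B k C: add FIRST(k C) = { k }.
Union: FOLLOW(B) = { #, a, e, f, k }.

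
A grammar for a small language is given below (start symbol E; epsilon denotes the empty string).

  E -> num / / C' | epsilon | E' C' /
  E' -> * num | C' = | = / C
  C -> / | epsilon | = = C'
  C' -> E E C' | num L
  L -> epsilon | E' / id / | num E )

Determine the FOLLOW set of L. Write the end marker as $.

{ $, ), *, /, =, num }

In C' -> num L: L is at the end, add FOLLOW(C') = { $, ), *, /, =, num }.
Union: FOLLOW(L) = { $, ), *, /, =, num }.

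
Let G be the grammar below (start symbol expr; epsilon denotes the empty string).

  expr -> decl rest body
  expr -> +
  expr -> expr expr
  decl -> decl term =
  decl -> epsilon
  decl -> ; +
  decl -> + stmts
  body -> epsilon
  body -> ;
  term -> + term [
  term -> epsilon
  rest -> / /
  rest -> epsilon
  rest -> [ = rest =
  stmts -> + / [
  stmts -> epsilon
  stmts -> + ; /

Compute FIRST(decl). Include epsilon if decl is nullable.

From decl -> decl term =: decl, term nullable, take FIRST(decl) ∪ FIRST(term) ∪ {=} = { +, ;, = }.
decl -> epsilon contributes epsilon.
decl -> ; + contributes {;}.
decl -> + stmts contributes {+}.
Union: FIRST(decl) = { +, ;, =, epsilon }.

{ +, ;, =, epsilon }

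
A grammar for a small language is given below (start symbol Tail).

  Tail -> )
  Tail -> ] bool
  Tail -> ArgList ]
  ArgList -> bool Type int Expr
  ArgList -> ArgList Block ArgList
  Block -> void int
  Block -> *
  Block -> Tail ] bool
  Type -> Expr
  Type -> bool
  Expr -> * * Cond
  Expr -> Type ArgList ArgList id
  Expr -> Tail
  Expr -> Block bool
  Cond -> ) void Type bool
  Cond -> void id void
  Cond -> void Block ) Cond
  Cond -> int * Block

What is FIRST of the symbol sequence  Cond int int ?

Add FIRST(Cond) = { ), int, void }; Cond is not nullable, stop.

{ ), int, void }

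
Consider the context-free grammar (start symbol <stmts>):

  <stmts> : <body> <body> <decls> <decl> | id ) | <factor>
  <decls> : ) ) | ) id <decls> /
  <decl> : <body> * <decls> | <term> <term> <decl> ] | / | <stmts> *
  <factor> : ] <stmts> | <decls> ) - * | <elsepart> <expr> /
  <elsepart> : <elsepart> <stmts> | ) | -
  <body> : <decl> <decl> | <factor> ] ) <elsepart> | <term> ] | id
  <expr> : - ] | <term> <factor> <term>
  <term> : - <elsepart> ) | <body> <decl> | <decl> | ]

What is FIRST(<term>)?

<term> : - <elsepart> ) contributes {-}.
From <term> : <body> <decl>: add FIRST(<body>) = { ), -, /, ], id }.
From <term> : <decl>: add FIRST(<decl>) = { ), -, /, ], id }.
<term> : ] contributes {]}.
Union: FIRST(<term>) = { ), -, /, ], id }.

{ ), -, /, ], id }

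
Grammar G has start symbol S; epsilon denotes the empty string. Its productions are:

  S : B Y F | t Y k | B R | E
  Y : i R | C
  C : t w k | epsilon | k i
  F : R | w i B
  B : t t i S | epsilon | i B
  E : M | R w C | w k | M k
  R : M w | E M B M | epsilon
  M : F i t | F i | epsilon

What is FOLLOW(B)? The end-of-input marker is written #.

{ #, i, k, t, w }

In S : B Y F: add FIRST(Y F)\{epsilon} = { i, k, t, w }.
  Since Y F is nullable, also add FOLLOW(S) = { #, i, k, t, w }.
In S : B R: add FIRST(R)\{epsilon} = { i, k, t, w }.
  Since R is nullable, also add FOLLOW(S) = { #, i, k, t, w }.
In F : w i B: B is at the end, add FOLLOW(F) = { #, i, k, t, w }.
In B : i B: B is at the end, add FOLLOW(B) = { #, i, k, t, w }.
In R : E M B M: add FIRST(M)\{epsilon} = { i, k, t, w }.
  Since M is nullable, also add FOLLOW(R) = { #, i, k, t, w }.
Union: FOLLOW(B) = { #, i, k, t, w }.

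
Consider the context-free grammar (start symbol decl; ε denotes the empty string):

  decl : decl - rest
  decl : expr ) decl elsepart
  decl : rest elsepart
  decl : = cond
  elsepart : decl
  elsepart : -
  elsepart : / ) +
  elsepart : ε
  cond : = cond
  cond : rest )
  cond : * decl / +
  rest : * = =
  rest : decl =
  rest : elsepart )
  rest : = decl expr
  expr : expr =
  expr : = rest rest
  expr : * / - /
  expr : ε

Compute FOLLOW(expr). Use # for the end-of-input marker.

{ #, ), *, -, /, = }

In decl : expr ) decl elsepart: add FIRST() decl elsepart) = { ) }.
In rest : = decl expr: expr is at the end, add FOLLOW(rest) = { #, ), *, -, /, = }.
In expr : expr =: add FIRST(=) = { = }.
Union: FOLLOW(expr) = { #, ), *, -, /, = }.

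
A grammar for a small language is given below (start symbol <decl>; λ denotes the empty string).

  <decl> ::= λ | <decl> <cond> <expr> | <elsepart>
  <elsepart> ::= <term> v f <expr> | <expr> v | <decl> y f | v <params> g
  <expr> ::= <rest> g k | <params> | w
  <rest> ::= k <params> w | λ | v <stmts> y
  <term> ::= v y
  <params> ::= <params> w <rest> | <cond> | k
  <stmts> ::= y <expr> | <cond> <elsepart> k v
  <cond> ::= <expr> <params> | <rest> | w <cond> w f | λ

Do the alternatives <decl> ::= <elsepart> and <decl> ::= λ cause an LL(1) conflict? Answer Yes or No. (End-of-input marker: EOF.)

FIRST(<elsepart>) = { g, k, v, w, y } and FIRST(λ) = { λ }.
The second alternative is nullable and FOLLOW(<decl>) = { EOF, g, k, v, w, y } shares g with FIRST of the first — conflict.

Yes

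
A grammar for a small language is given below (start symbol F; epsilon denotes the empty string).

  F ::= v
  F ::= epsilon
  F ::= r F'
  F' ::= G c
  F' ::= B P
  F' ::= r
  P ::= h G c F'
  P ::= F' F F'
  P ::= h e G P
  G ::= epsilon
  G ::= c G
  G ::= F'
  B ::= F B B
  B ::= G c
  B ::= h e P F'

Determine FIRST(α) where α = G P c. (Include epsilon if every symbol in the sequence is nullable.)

Add FIRST(G)\{epsilon} = { c, h, r, v }; G is nullable, continue.
Add FIRST(P) = { c, h, r, v }; P is not nullable, stop.

{ c, h, r, v }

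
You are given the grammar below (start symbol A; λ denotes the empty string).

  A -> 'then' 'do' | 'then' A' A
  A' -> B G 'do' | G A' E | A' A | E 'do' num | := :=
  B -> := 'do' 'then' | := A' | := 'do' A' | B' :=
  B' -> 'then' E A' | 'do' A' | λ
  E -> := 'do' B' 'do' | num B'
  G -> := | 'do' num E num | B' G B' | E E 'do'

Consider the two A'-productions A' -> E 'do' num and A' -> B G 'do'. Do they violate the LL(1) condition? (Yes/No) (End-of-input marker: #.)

Yes

FIRST(E 'do' num) = { :=, num } and FIRST(B G 'do') = { 'do', 'then', := }.
Both contain :=, so the two alternatives are not disjoint — LL(1) conflict.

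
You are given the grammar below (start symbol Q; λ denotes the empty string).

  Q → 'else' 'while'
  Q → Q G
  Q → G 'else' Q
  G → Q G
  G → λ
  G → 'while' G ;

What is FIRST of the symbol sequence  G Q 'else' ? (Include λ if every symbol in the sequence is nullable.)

{ 'else', 'while' }

Add FIRST(G)\{λ} = { 'else', 'while' }; G is nullable, continue.
Add FIRST(Q) = { 'else', 'while' }; Q is not nullable, stop.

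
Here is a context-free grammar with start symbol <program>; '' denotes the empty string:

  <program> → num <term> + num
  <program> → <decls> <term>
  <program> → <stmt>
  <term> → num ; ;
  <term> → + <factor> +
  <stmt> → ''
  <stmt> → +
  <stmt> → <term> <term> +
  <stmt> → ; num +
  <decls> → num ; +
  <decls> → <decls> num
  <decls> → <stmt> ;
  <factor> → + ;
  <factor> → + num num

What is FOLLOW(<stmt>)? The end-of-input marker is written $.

{ $, ; }

In <program> → <stmt>: <stmt> is at the end, add FOLLOW(<program>) = { $ }.
In <decls> → <stmt> ;: add FIRST(;) = { ; }.
Union: FOLLOW(<stmt>) = { $, ; }.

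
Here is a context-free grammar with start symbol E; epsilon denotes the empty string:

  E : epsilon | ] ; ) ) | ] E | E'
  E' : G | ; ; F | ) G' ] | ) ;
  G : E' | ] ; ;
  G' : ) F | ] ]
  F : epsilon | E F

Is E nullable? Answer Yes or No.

E has an epsilon-production, so E ⇒ epsilon.

Yes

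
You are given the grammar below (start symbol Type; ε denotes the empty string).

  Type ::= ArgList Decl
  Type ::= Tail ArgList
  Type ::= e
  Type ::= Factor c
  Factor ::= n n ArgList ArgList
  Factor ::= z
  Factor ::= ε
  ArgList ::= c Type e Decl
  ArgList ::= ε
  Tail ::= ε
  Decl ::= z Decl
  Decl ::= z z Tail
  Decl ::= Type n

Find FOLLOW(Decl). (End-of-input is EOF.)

{ EOF, c, e, n, z }

In Type ::= ArgList Decl: Decl is at the end, add FOLLOW(Type) = { EOF, e, n }.
In ArgList ::= c Type e Decl: Decl is at the end, add FOLLOW(ArgList) = { EOF, c, e, n, z }.
In Decl ::= z Decl: Decl is at the end, add FOLLOW(Decl) = { EOF, c, e, n, z }.
Union: FOLLOW(Decl) = { EOF, c, e, n, z }.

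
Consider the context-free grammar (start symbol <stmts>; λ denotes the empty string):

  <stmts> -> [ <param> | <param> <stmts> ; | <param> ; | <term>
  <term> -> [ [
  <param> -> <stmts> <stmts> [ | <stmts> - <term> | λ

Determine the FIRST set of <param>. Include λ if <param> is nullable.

{ ;, [, λ }

From <param> -> <stmts> <stmts> [: add FIRST(<stmts>) = { ;, [ }.
From <param> -> <stmts> - <term>: add FIRST(<stmts>) = { ;, [ }.
<param> -> λ contributes λ.
Union: FIRST(<param>) = { ;, [, λ }.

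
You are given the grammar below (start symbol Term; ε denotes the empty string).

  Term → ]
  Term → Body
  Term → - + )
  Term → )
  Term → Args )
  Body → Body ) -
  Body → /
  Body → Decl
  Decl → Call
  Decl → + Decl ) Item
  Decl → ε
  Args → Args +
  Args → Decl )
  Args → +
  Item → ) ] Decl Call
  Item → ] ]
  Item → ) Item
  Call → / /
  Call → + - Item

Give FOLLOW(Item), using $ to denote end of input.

{ $, ), +, / }

In Decl → + Decl ) Item: Item is at the end, add FOLLOW(Decl) = { $, ), +, / }.
In Item → ) Item: Item is at the end, add FOLLOW(Item) = { $, ), +, / }.
In Call → + - Item: Item is at the end, add FOLLOW(Call) = { $, ), +, / }.
Union: FOLLOW(Item) = { $, ), +, / }.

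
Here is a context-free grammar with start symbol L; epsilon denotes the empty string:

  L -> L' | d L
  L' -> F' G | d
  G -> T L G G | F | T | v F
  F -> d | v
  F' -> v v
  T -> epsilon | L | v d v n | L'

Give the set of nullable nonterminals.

{ G, T }

Directly nullable (have an epsilon-production): T.
G -> T with every symbol nullable, so G is nullable.
No other nonterminal has a production whose RHS symbols are all nullable.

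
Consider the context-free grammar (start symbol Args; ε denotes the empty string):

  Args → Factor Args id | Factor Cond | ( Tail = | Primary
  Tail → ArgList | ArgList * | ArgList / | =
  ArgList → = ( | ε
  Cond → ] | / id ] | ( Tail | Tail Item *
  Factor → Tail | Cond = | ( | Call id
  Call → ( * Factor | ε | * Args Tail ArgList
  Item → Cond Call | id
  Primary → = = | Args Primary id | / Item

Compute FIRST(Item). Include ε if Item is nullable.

From Item → Cond Call: add FIRST(Cond) = { (, *, /, =, ], id }.
Item → id contributes {id}.
Union: FIRST(Item) = { (, *, /, =, ], id }.

{ (, *, /, =, ], id }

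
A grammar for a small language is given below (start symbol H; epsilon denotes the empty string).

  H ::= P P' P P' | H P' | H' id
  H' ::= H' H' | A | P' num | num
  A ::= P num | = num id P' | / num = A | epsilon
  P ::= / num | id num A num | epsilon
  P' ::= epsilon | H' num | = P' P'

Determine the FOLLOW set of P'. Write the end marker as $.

{ $, /, =, id, num }

In H ::= P P' P P': add FIRST(P P')\{epsilon} = { /, =, id, num }.
  Since P P' is nullable, also add FOLLOW(H) = { $, /, =, id, num }.
In H ::= P P' P P': P' is at the end, add FOLLOW(H) = { $, /, =, id, num }.
In H ::= H P': P' is at the end, add FOLLOW(H) = { $, /, =, id, num }.
In H' ::= P' num: add FIRST(num) = { num }.
In A ::= = num id P': P' is at the end, add FOLLOW(A) = { /, =, id, num }.
In P' ::= = P' P': add FIRST(P')\{epsilon} = { /, =, id, num }.
  Since P' is nullable, also add FOLLOW(P') = { $, /, =, id, num }.
In P' ::= = P' P': P' is at the end, add FOLLOW(P') = { $, /, =, id, num }.
Union: FOLLOW(P') = { $, /, =, id, num }.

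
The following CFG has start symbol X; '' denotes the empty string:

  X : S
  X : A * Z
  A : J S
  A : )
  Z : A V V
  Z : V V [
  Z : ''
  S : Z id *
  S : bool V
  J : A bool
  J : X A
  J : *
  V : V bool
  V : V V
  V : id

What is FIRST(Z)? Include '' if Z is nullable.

{ ), *, bool, id, '' }

From Z : A V V: add FIRST(A) = { ), *, bool, id }.
From Z : V V [: add FIRST(V) = { id }.
Z : '' contributes ''.
Union: FIRST(Z) = { ), *, bool, id, '' }.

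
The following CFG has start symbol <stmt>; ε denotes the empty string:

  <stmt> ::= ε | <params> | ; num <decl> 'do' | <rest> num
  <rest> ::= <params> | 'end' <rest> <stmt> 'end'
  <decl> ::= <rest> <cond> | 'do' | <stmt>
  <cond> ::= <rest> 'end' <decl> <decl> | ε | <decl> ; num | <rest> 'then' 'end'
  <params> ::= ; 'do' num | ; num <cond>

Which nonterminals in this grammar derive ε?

Directly nullable (have an ε-production): <stmt>, <cond>.
<decl> ::= <stmt> with every symbol nullable, so <decl> is nullable.
No other nonterminal has a production whose RHS symbols are all nullable.

{ <cond>, <decl>, <stmt> }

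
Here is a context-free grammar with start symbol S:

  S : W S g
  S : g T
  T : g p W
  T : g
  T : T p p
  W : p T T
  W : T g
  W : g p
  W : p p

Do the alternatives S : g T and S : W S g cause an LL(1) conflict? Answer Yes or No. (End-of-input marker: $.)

Yes

FIRST(g T) = { g } and FIRST(W S g) = { g, p }.
Both contain g, so the two alternatives are not disjoint — LL(1) conflict.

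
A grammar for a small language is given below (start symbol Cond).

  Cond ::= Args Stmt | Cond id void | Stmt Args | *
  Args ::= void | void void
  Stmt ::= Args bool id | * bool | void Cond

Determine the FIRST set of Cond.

From Cond ::= Args Stmt: add FIRST(Args) = { void }.
From Cond ::= Cond id void: add FIRST(Cond) = { *, void }.
From Cond ::= Stmt Args: add FIRST(Stmt) = { *, void }.
Cond ::= * contributes {*}.
Union: FIRST(Cond) = { *, void }.

{ *, void }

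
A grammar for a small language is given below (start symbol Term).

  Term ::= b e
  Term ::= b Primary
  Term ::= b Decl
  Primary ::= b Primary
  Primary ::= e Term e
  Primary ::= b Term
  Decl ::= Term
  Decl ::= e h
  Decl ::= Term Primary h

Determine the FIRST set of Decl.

From Decl ::= Term: add FIRST(Term) = { b }.
Decl ::= e h contributes {e}.
From Decl ::= Term Primary h: add FIRST(Term) = { b }.
Union: FIRST(Decl) = { b, e }.

{ b, e }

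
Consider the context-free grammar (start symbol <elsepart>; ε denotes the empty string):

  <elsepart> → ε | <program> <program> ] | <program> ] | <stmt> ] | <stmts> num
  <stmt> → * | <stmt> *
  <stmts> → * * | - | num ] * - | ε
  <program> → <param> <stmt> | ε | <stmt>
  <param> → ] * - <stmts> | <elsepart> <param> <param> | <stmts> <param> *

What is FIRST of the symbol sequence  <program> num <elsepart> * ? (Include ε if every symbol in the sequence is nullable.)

{ *, -, ], num }

Add FIRST(<program>)\{ε} = { *, -, ], num }; <program> is nullable, continue.
num is a terminal; add {num} and stop.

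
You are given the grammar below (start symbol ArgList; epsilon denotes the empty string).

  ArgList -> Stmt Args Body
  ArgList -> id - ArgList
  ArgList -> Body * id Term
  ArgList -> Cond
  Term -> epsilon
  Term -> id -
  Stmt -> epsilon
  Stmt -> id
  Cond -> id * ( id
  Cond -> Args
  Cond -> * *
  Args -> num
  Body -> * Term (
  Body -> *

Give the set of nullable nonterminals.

{ Stmt, Term }

Directly nullable (have an epsilon-production): Term, Stmt.
No other nonterminal has a production whose RHS symbols are all nullable.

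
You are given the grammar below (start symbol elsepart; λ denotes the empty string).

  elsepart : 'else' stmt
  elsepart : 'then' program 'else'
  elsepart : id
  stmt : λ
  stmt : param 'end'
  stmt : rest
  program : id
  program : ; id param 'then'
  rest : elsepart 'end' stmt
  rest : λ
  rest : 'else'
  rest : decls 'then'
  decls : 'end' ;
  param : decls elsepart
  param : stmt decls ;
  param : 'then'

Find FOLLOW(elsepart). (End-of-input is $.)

elsepart is the start symbol, so $ ∈ FOLLOW(elsepart).
In rest : elsepart 'end' stmt: add FIRST('end' stmt) = { 'end' }.
In param : decls elsepart: elsepart is at the end, add FOLLOW(param) = { 'end', 'then' }.
Union: FOLLOW(elsepart) = { $, 'end', 'then' }.

{ $, 'end', 'then' }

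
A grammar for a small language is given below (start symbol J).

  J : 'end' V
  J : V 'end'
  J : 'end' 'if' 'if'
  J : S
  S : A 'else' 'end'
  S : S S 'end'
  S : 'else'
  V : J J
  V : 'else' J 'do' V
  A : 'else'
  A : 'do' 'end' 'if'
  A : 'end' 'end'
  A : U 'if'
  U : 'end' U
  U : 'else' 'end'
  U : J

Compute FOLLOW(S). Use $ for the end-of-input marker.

{ $, 'do', 'else', 'end', 'if' }

In J : S: S is at the end, add FOLLOW(J) = { $, 'do', 'else', 'end', 'if' }.
In S : S S 'end': add FIRST(S 'end') = { 'do', 'else', 'end' }.
In S : S S 'end': add FIRST('end') = { 'end' }.
Union: FOLLOW(S) = { $, 'do', 'else', 'end', 'if' }.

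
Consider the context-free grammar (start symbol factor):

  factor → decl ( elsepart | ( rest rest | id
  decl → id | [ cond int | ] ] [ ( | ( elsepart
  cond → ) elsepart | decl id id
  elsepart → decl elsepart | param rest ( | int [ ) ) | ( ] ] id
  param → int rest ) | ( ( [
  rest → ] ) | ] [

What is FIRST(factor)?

From factor → decl ( elsepart: add FIRST(decl) = { (, [, ], id }.
factor → ( rest rest contributes {(}.
factor → id contributes {id}.
Union: FIRST(factor) = { (, [, ], id }.

{ (, [, ], id }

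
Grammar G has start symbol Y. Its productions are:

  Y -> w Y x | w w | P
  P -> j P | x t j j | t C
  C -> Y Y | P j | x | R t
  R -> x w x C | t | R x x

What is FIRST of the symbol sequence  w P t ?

w is a terminal; add {w} and stop.

{ w }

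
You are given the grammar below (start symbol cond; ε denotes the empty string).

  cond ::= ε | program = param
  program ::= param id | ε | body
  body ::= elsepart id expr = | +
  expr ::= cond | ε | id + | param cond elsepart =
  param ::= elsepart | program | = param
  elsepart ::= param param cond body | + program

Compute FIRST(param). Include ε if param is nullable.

{ +, =, id, ε }

From param ::= elsepart: add FIRST(elsepart) = { +, =, id }.
From param ::= program: add FIRST(program) = { +, =, id, ε } (including ε since program is nullable).
param ::= = param contributes {=}.
Union: FIRST(param) = { +, =, id, ε }.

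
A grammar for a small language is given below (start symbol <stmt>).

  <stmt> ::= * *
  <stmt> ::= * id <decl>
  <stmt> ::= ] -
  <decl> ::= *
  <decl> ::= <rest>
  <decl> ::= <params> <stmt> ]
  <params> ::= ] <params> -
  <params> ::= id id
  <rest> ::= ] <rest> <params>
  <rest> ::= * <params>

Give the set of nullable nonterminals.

{ } (none)

No nonterminal has an empty production or an RHS whose symbols are all nullable.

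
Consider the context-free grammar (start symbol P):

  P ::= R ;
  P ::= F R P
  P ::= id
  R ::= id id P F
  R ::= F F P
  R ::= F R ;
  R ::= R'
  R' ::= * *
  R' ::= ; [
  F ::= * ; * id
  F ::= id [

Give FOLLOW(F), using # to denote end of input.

{ *, ;, id }

In P ::= F R P: add FIRST(R P) = { *, ;, id }.
In R ::= id id P F: F is at the end, add FOLLOW(R) = { *, ;, id }.
In R ::= F F P: add FIRST(F P) = { *, id }.
In R ::= F F P: add FIRST(P) = { *, ;, id }.
In R ::= F R ;: add FIRST(R ;) = { *, ;, id }.
Union: FOLLOW(F) = { *, ;, id }.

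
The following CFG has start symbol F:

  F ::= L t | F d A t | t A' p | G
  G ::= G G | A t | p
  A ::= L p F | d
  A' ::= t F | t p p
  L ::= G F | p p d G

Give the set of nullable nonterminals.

No nonterminal has an empty production or an RHS whose symbols are all nullable.

{ } (none)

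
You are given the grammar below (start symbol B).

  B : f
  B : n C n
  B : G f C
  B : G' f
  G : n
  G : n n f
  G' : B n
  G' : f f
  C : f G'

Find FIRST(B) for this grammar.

B : f contributes {f}.
B : n C n contributes {n}.
From B : G f C: add FIRST(G) = { n }.
From B : G' f: add FIRST(G') = { f, n }.
Union: FIRST(B) = { f, n }.

{ f, n }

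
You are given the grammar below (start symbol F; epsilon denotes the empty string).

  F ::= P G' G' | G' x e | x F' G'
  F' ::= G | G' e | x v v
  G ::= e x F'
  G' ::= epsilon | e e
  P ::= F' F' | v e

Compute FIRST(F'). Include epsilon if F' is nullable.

From F' ::= G: add FIRST(G) = { e }.
From F' ::= G' e: G' nullable, take FIRST(G') ∪ {e} = { e }.
F' ::= x v v contributes {x}.
Union: FIRST(F') = { e, x }.

{ e, x }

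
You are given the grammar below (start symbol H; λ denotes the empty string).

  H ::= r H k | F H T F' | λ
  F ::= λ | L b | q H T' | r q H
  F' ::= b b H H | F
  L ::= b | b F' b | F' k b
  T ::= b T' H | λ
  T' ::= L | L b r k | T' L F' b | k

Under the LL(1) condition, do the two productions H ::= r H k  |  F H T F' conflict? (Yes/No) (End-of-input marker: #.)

Yes

FIRST(r H k) = { r } and FIRST(F H T F') = { b, k, q, r, λ }.
Both contain r, so the two alternatives are not disjoint — LL(1) conflict.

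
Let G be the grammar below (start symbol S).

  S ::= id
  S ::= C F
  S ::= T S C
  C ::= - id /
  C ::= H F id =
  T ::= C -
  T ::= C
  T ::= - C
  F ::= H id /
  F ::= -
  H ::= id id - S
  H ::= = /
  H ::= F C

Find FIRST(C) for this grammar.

{ -, =, id }

C ::= - id / contributes {-}.
From C ::= H F id =: add FIRST(H) = { -, =, id }.
Union: FIRST(C) = { -, =, id }.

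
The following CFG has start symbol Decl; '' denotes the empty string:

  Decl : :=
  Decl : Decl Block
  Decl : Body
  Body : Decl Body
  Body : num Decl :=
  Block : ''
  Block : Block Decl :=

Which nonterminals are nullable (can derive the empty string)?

{ Block }

Directly nullable (have an ''-production): Block.
No other nonterminal has a production whose RHS symbols are all nullable.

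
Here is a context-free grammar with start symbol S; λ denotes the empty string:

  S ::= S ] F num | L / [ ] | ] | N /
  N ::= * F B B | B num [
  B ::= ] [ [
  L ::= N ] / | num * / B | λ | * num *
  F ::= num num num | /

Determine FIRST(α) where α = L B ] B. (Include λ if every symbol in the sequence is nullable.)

{ *, ], num }

Add FIRST(L)\{λ} = { *, ], num }; L is nullable, continue.
Add FIRST(B) = { ] }; B is not nullable, stop.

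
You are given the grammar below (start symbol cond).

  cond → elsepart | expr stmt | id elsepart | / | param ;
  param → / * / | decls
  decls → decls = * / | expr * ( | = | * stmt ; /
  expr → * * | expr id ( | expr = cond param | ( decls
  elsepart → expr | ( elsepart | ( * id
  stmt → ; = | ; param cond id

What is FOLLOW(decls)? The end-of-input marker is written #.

{ #, (, *, /, ;, =, id }

In param → decls: decls is at the end, add FOLLOW(param) = { #, (, *, /, ;, =, id }.
In decls → decls = * /: add FIRST(= * /) = { = }.
In expr → ( decls: decls is at the end, add FOLLOW(expr) = { #, (, *, /, ;, =, id }.
Union: FOLLOW(decls) = { #, (, *, /, ;, =, id }.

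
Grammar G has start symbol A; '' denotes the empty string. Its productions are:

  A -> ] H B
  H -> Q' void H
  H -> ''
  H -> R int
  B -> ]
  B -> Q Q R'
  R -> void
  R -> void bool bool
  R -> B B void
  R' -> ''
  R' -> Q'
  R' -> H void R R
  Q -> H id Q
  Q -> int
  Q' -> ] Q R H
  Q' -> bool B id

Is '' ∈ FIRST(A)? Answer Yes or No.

No

Nullable nonterminals: H, R'.
No production of A has an RHS whose symbols are all nullable, so A is not nullable.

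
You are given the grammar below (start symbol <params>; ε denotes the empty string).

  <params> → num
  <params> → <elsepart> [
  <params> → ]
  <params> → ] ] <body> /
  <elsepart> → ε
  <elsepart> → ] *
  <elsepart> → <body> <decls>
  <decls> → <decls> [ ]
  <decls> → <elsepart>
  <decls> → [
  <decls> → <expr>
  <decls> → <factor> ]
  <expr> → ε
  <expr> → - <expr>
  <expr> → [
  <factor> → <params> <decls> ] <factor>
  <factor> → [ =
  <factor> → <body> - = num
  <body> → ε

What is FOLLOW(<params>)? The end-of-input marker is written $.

<params> is the start symbol, so $ ∈ FOLLOW(<params>).
In <factor> → <params> <decls> ] <factor>: add FIRST(<decls> ] <factor>) = { -, [, ], num }.
Union: FOLLOW(<params>) = { $, -, [, ], num }.

{ $, -, [, ], num }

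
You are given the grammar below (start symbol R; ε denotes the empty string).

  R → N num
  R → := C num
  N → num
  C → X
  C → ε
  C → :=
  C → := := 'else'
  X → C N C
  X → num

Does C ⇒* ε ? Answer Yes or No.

Yes

C has an ε-production, so C ⇒ ε.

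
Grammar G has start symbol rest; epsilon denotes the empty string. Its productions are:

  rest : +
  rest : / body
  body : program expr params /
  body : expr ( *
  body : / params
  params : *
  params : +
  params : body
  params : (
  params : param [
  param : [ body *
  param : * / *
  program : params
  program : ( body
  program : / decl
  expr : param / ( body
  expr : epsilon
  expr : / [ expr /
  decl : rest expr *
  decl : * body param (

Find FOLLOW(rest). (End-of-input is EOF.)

{ EOF, *, /, [ }

rest is the start symbol, so EOF ∈ FOLLOW(rest).
In decl : rest expr *: add FIRST(expr *) = { *, /, [ }.
Union: FOLLOW(rest) = { EOF, *, /, [ }.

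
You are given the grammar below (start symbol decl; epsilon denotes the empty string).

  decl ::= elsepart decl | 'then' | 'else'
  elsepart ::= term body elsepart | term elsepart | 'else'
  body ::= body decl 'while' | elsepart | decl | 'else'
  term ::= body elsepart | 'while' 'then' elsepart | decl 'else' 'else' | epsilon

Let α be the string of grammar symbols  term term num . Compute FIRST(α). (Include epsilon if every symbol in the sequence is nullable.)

Add FIRST(term)\{epsilon} = { 'else', 'then', 'while' }; term is nullable, continue.
Add FIRST(term)\{epsilon} = { 'else', 'then', 'while' }; term is nullable, continue.
num is a terminal; add {num} and stop.

{ 'else', 'then', 'while', num }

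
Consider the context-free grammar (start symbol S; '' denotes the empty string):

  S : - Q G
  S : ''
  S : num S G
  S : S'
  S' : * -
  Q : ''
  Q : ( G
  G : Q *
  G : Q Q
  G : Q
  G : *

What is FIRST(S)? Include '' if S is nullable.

{ *, -, num, '' }

S : - Q G contributes {-}.
S : '' contributes ''.
S : num S G contributes {num}.
From S : S': add FIRST(S') = { * }.
Union: FIRST(S) = { *, -, num, '' }.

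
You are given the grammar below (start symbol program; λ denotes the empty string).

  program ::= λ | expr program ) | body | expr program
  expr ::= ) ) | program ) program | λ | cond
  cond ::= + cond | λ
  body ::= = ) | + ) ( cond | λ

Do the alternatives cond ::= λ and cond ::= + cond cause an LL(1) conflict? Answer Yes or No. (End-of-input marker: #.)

Yes

FIRST(λ) = { λ } and FIRST(+ cond) = { + }.
The first alternative is nullable and FOLLOW(cond) = { #, ), +, = } shares + with FIRST of the second — conflict.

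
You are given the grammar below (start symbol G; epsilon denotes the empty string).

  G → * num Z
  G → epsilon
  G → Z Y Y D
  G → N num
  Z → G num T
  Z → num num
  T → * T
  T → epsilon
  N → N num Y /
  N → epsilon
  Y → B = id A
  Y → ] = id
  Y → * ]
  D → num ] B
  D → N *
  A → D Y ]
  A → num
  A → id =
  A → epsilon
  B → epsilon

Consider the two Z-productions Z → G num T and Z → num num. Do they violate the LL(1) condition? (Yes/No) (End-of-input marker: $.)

FIRST(G num T) = { *, num } and FIRST(num num) = { num }.
Both contain num, so the two alternatives are not disjoint — LL(1) conflict.

Yes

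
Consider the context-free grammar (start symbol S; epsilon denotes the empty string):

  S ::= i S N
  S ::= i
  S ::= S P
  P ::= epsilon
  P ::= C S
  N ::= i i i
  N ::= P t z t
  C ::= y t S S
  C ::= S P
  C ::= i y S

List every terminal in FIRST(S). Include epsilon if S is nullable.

{ i }

S ::= i S N contributes {i}.
S ::= i contributes {i}.
From S ::= S P: add FIRST(S) = { i }.
Union: FIRST(S) = { i }.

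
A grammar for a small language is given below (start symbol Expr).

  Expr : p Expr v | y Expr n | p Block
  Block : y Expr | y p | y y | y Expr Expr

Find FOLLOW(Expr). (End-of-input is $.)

{ $, n, p, v, y }

Expr is the start symbol, so $ ∈ FOLLOW(Expr).
In Expr : p Expr v: add FIRST(v) = { v }.
In Expr : y Expr n: add FIRST(n) = { n }.
In Block : y Expr: Expr is at the end, add FOLLOW(Block) = { $, n, p, v, y }.
In Block : y Expr Expr: add FIRST(Expr) = { p, y }.
In Block : y Expr Expr: Expr is at the end, add FOLLOW(Block) = { $, n, p, v, y }.
Union: FOLLOW(Expr) = { $, n, p, v, y }.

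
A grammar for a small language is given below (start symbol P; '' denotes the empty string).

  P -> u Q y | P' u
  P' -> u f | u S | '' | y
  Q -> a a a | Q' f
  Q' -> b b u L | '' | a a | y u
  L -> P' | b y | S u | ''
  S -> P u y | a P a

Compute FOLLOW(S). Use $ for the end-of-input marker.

In P' -> u S: S is at the end, add FOLLOW(P') = { f, u }.
In L -> S u: add FIRST(u) = { u }.
Union: FOLLOW(S) = { f, u }.

{ f, u }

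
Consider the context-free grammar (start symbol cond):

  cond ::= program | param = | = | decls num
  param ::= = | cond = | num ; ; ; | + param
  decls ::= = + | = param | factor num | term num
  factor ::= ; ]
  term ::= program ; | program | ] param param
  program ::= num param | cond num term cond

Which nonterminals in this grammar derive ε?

{ } (none)

No nonterminal has an empty production or an RHS whose symbols are all nullable.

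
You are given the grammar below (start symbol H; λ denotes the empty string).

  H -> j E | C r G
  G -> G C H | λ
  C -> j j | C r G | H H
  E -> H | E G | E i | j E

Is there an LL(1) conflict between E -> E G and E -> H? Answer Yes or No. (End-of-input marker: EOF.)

FIRST(E G) = { j } and FIRST(H) = { j }.
Both contain j, so the two alternatives are not disjoint — LL(1) conflict.

Yes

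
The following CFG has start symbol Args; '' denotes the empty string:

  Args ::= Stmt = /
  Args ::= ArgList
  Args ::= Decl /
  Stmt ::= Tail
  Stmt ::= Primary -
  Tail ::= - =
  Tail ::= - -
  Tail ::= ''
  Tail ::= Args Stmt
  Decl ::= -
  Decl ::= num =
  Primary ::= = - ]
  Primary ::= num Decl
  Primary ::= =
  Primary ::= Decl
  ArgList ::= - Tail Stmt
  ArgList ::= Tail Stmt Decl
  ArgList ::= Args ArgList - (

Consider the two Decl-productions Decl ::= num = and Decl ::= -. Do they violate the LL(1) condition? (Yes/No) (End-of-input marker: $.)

FIRST(num =) = { num } and FIRST(-) = { - }.
The FIRST sets are disjoint and neither alternative is nullable — no conflict.

No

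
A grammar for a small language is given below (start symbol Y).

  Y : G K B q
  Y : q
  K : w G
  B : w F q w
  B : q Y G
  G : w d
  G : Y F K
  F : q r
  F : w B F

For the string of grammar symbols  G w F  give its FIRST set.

Add FIRST(G) = { q, w }; G is not nullable, stop.

{ q, w }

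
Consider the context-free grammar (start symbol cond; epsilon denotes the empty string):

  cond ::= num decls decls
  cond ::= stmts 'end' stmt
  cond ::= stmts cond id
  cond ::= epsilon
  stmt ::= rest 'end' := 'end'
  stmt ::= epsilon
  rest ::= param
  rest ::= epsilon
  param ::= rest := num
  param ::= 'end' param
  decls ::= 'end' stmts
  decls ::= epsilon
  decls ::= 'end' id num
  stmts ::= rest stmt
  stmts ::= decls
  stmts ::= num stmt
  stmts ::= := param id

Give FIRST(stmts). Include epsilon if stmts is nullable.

From stmts ::= rest stmt: rest, stmt nullable, take FIRST(rest) ∪ FIRST(stmt) = { 'end', := }; also epsilon since the whole RHS is nullable.
From stmts ::= decls: add FIRST(decls) = { 'end', epsilon } (including epsilon since decls is nullable).
stmts ::= num stmt contributes {num}.
stmts ::= := param id contributes {:=}.
Union: FIRST(stmts) = { 'end', :=, num, epsilon }.

{ 'end', :=, num, epsilon }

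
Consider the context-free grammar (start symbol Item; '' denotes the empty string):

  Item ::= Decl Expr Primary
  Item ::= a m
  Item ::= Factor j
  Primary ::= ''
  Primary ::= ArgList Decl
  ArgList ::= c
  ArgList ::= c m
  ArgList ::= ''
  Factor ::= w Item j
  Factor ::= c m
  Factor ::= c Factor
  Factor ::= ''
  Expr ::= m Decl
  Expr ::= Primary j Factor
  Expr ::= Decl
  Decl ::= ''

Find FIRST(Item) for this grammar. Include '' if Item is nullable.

{ a, c, j, m, w, '' }

From Item ::= Decl Expr Primary: Decl, Expr, Primary nullable, take FIRST(Decl) ∪ FIRST(Expr) ∪ FIRST(Primary) = { c, j, m }; also '' since the whole RHS is nullable.
Item ::= a m contributes {a}.
From Item ::= Factor j: Factor nullable, take FIRST(Factor) ∪ {j} = { c, j, w }.
Union: FIRST(Item) = { a, c, j, m, w, '' }.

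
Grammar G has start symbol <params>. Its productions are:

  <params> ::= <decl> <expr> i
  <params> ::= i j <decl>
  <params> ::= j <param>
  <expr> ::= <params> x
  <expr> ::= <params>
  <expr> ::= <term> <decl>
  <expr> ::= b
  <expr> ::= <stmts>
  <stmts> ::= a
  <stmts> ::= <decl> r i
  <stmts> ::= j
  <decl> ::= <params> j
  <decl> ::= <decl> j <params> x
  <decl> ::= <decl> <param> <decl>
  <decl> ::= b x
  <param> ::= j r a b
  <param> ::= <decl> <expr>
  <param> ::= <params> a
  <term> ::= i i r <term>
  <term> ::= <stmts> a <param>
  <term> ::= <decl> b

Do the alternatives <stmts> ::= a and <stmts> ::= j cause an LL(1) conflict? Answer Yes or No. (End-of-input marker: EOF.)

No

FIRST(a) = { a } and FIRST(j) = { j }.
The FIRST sets are disjoint and neither alternative is nullable — no conflict.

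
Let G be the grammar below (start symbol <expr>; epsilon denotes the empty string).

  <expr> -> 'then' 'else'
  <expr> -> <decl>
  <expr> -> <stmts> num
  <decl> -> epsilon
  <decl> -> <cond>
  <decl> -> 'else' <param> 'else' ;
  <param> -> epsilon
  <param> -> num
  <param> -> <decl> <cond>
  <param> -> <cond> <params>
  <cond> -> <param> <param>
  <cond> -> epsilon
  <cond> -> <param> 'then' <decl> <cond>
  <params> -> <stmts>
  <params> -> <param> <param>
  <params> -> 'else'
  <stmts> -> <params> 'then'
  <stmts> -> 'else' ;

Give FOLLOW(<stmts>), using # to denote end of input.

In <expr> -> <stmts> num: add FIRST(num) = { num }.
In <params> -> <stmts>: <stmts> is at the end, add FOLLOW(<params>) = { #, 'else', 'then', num }.
Union: FOLLOW(<stmts>) = { #, 'else', 'then', num }.

{ #, 'else', 'then', num }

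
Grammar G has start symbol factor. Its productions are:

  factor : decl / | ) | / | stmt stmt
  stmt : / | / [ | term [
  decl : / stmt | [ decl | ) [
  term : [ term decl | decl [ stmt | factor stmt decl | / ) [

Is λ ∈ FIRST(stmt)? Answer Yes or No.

No

No nonterminal in this grammar is nullable.
No production of stmt has an RHS whose symbols are all nullable, so stmt is not nullable.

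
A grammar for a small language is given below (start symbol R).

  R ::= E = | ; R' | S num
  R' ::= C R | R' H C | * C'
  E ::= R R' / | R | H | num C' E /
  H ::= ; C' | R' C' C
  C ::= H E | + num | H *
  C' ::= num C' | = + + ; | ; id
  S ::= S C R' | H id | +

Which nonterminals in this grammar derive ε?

{ } (none)

No nonterminal has an empty production or an RHS whose symbols are all nullable.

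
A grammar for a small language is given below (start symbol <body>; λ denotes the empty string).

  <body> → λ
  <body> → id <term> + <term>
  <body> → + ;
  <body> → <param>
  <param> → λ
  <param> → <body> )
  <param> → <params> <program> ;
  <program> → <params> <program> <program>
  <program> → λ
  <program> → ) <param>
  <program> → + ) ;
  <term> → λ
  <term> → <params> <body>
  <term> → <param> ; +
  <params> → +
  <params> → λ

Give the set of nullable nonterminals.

{ <body>, <param>, <params>, <program>, <term> }

Directly nullable (have an λ-production): <body>, <param>, <program>, <term>, <params>.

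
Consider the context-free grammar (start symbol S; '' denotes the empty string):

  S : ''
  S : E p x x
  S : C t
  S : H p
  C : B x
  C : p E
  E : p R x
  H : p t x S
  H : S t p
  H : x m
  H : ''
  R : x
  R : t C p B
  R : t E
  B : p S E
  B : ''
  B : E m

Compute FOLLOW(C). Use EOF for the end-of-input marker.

In S : C t: add FIRST(t) = { t }.
In R : t C p B: add FIRST(p B) = { p }.
Union: FOLLOW(C) = { p, t }.

{ p, t }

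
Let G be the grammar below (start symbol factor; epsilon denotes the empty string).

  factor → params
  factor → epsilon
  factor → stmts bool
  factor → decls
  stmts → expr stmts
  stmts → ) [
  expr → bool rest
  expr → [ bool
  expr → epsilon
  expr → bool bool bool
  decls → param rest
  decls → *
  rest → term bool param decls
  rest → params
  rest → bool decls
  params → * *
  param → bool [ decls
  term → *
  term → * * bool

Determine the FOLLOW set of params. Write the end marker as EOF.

{ EOF, ), *, [, bool }

In factor → params: params is at the end, add FOLLOW(factor) = { EOF }.
In rest → params: params is at the end, add FOLLOW(rest) = { EOF, ), *, [, bool }.
Union: FOLLOW(params) = { EOF, ), *, [, bool }.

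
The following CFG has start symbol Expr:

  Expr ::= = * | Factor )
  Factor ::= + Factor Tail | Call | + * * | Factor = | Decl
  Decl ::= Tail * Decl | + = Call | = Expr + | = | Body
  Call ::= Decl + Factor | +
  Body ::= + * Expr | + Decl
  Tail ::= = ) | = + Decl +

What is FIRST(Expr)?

{ +, = }

Expr ::= = * contributes {=}.
From Expr ::= Factor ): add FIRST(Factor) = { +, = }.
Union: FIRST(Expr) = { +, = }.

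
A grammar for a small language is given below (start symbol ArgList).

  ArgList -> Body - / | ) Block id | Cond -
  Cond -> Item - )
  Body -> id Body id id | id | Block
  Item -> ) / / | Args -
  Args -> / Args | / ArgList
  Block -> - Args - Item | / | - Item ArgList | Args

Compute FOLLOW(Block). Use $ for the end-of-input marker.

In ArgList -> ) Block id: add FIRST(id) = { id }.
In Body -> Block: Block is at the end, add FOLLOW(Body) = { -, id }.
Union: FOLLOW(Block) = { -, id }.

{ -, id }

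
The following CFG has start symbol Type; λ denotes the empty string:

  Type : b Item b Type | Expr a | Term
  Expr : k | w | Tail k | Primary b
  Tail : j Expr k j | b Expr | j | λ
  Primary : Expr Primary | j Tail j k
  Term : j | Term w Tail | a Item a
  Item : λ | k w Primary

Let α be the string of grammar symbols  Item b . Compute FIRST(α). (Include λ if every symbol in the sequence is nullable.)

{ b, k }

Add FIRST(Item)\{λ} = { k }; Item is nullable, continue.
b is a terminal; add {b} and stop.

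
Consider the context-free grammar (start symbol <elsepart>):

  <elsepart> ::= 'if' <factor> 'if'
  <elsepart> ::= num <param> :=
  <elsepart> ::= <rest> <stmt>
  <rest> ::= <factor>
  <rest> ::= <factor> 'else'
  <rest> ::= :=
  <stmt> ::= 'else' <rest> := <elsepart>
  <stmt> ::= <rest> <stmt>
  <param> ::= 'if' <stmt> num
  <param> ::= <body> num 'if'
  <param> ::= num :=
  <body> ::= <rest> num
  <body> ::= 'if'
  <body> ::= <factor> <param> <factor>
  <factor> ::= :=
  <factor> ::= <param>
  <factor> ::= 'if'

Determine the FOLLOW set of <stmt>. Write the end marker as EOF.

In <elsepart> ::= <rest> <stmt>: <stmt> is at the end, add FOLLOW(<elsepart>) = { EOF, num }.
In <stmt> ::= <rest> <stmt>: <stmt> is at the end, add FOLLOW(<stmt>) = { EOF, num }.
In <param> ::= 'if' <stmt> num: add FIRST(num) = { num }.
Union: FOLLOW(<stmt>) = { EOF, num }.

{ EOF, num }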